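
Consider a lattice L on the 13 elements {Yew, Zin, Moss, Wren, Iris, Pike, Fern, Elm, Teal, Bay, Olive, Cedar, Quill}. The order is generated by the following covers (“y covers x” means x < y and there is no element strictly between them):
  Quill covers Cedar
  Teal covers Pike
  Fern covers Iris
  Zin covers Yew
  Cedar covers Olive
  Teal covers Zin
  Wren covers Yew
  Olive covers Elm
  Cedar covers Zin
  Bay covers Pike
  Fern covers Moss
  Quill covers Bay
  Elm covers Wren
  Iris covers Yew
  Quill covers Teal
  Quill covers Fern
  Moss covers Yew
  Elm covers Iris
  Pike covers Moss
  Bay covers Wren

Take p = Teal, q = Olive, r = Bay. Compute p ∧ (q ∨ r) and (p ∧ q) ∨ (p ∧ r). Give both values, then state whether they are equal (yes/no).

q ∨ r = Quill, so p ∧ (q ∨ r) = Teal ∧ Quill = Teal.
p ∧ q = Yew and p ∧ r = Pike, so (p ∧ q) ∨ (p ∧ r) = Yew ∨ Pike = Pike.
Equal: no.

Teal; Pike; no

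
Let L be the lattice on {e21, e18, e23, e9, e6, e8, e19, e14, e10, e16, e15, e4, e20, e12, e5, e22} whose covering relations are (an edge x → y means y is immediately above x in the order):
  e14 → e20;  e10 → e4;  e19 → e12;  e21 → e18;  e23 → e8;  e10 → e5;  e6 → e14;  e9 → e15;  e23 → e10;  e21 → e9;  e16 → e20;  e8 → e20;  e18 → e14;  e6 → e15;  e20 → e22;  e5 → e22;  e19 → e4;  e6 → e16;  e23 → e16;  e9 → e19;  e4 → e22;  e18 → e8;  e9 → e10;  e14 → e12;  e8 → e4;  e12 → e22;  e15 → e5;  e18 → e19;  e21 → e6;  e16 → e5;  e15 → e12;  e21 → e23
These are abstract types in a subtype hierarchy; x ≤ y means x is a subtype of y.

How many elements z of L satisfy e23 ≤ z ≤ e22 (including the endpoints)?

The interval [e23, e22] = {e10, e16, e20, e22, e23, e4, e5, e8}, which has 8 elements.

8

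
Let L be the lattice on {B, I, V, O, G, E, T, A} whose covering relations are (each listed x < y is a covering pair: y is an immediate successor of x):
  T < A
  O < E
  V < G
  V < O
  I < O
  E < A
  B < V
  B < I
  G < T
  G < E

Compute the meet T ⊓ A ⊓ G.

Common lower bounds of {T, A, G}: B, G, V.
The greatest among these is G.

G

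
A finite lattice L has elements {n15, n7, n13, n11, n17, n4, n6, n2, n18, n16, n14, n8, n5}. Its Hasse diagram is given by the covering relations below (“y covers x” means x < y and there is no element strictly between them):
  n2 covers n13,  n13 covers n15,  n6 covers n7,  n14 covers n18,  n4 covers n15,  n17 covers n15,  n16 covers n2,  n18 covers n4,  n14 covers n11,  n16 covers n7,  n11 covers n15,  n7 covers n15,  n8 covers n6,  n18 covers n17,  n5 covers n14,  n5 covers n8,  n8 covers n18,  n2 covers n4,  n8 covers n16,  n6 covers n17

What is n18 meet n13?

Common lower bounds of {n18, n13}: n15.
The greatest among these is n15.

n15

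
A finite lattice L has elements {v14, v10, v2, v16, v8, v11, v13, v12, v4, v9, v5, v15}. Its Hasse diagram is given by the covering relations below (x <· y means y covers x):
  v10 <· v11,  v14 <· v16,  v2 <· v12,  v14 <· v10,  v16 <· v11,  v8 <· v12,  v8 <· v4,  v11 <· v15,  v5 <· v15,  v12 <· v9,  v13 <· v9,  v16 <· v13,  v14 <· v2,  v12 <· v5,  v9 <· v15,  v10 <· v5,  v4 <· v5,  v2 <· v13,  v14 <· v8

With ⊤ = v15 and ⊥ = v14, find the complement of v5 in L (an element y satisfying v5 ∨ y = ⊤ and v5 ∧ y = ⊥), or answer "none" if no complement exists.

v16

Need y with v5 ∨ y = v15 and v5 ∧ y = v14.
Checking each element gives: v16.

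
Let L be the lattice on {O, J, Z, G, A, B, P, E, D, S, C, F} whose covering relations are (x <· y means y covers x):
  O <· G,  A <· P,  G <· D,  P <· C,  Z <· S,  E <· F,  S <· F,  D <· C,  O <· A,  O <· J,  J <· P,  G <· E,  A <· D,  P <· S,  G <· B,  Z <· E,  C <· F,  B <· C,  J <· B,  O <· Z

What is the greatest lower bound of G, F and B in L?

G

Common lower bounds of {G, F, B}: G, O.
The greatest among these is G.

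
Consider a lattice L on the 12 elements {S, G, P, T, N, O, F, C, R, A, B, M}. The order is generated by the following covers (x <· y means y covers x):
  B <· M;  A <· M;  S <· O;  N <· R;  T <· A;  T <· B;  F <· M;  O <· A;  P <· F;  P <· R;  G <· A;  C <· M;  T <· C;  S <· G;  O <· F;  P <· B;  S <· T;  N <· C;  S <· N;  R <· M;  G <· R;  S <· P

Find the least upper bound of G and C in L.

M

Common upper bounds of {G, C}: M.
The least among these is M.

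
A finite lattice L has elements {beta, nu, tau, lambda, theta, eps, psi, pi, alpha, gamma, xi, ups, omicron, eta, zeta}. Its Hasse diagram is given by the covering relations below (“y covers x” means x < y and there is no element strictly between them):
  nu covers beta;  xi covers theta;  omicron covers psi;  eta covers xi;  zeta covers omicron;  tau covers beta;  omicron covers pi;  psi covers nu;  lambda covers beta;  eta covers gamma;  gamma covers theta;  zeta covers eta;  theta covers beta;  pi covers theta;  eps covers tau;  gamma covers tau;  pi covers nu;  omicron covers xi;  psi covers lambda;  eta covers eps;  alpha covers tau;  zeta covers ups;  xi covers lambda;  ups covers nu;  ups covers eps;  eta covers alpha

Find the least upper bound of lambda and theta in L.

xi

Common upper bounds of {lambda, theta}: eta, omicron, xi, zeta.
The least among these is xi.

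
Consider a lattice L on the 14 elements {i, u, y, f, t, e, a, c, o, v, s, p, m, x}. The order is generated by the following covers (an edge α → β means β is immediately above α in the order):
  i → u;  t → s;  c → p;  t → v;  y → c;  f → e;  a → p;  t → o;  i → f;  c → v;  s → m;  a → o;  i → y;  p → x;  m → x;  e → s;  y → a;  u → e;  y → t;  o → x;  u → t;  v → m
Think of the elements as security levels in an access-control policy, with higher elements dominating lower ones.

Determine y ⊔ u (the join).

t

Common upper bounds of {y, u}: m, o, s, t, v, x.
The least among these is t.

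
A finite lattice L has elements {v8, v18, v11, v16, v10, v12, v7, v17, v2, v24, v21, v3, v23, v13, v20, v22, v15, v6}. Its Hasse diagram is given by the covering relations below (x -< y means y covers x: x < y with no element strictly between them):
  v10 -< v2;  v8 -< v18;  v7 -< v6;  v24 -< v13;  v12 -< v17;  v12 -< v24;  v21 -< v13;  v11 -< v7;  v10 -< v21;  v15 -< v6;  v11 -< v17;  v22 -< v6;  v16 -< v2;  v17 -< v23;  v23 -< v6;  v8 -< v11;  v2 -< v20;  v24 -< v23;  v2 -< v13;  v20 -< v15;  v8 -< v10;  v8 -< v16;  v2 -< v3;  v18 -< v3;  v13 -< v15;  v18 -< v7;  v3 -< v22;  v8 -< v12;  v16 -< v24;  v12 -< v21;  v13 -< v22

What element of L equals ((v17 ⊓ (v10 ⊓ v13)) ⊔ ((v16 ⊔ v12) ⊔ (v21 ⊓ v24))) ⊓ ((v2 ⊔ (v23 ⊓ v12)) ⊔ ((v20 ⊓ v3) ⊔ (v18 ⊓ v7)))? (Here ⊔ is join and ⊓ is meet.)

v10 ∧ v13 = v10
v17 ∧ v10 = v8
v16 ∨ v12 = v24
v21 ∧ v24 = v12
v24 ∨ v12 = v24
v8 ∨ v24 = v24
v23 ∧ v12 = v12
v2 ∨ v12 = v13
v20 ∧ v3 = v2
v18 ∧ v7 = v18
v2 ∨ v18 = v3
v13 ∨ v3 = v22
v24 ∧ v22 = v24

v24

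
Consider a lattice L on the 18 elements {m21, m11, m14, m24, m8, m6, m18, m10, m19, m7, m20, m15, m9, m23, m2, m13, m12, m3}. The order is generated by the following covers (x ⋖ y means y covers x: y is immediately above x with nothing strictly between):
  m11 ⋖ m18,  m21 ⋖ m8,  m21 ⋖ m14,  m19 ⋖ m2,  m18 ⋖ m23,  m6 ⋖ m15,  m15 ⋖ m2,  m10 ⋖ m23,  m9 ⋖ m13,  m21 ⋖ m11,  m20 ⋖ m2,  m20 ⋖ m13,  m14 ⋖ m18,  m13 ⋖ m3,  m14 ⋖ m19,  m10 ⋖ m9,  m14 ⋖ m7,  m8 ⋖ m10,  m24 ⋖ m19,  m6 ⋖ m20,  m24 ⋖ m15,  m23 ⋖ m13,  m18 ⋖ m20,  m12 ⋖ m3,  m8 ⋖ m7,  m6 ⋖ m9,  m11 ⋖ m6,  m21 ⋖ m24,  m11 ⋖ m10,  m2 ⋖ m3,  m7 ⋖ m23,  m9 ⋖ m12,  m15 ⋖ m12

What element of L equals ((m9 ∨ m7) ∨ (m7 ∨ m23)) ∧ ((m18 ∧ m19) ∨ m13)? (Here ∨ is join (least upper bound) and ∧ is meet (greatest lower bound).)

m13

m9 ∨ m7 = m13
m7 ∨ m23 = m23
m13 ∨ m23 = m13
m18 ∧ m19 = m14
m14 ∨ m13 = m13
m13 ∧ m13 = m13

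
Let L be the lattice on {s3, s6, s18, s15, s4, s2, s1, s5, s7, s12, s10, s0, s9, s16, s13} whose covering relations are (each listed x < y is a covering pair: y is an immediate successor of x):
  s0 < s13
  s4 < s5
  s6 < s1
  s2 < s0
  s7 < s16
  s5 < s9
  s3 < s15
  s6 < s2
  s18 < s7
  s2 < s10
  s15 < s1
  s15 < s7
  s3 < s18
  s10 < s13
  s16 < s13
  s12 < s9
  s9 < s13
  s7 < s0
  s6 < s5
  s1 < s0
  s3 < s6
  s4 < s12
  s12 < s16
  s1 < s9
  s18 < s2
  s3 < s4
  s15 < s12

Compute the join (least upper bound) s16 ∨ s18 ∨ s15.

Common upper bounds of {s16, s18, s15}: s13, s16.
The least among these is s16.

s16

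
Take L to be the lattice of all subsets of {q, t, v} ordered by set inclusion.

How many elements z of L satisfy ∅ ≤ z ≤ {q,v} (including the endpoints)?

4

The interval [∅, {q,v}] = {{q,v}, {q}, {v}, ∅}, which has 4 elements.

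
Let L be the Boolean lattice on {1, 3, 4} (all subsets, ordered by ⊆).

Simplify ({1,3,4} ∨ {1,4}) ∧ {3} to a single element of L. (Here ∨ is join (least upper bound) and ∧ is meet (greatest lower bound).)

{1,3,4} ∨ {1,4} = {1,3,4}
{1,3,4} ∧ {3} = {3}

{3}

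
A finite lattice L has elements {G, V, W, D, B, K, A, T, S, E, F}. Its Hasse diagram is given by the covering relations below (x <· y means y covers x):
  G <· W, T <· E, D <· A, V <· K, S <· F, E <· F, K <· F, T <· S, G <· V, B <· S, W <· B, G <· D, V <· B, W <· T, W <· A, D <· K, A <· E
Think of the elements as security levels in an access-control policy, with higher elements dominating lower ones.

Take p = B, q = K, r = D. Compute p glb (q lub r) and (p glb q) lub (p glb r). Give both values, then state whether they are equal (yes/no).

q lub r = K, so p glb (q lub r) = B glb K = V.
p glb q = V and p glb r = G, so (p glb q) lub (p glb r) = V lub G = V.
Equal: yes.

V; V; yes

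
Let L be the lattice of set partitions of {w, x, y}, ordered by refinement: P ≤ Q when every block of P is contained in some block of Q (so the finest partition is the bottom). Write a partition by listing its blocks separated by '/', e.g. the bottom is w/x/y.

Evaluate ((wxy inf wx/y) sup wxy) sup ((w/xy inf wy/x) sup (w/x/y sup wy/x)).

wxy ∧ wx/y = wx/y
wx/y ∨ wxy = wxy
w/xy ∧ wy/x = w/x/y
w/x/y ∨ wy/x = wy/x
w/x/y ∨ wy/x = wy/x
wxy ∨ wy/x = wxy

wxy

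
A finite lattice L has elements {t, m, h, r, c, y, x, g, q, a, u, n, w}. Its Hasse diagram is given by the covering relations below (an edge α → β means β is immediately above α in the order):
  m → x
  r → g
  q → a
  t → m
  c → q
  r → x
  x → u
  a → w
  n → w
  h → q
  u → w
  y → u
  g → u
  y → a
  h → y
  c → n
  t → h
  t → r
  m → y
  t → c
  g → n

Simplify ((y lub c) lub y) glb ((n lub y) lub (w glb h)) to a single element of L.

a

y ∨ c = a
a ∨ y = a
n ∨ y = w
w ∧ h = h
w ∨ h = w
a ∧ w = a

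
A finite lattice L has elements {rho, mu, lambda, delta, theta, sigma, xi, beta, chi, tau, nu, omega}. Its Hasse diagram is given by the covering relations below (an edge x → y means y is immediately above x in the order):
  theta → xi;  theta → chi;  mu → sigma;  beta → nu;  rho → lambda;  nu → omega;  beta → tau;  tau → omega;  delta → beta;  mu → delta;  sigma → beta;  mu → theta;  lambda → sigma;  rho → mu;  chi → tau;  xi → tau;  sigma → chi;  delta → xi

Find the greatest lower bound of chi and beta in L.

Common lower bounds of {chi, beta}: lambda, mu, rho, sigma.
The greatest among these is sigma.

sigma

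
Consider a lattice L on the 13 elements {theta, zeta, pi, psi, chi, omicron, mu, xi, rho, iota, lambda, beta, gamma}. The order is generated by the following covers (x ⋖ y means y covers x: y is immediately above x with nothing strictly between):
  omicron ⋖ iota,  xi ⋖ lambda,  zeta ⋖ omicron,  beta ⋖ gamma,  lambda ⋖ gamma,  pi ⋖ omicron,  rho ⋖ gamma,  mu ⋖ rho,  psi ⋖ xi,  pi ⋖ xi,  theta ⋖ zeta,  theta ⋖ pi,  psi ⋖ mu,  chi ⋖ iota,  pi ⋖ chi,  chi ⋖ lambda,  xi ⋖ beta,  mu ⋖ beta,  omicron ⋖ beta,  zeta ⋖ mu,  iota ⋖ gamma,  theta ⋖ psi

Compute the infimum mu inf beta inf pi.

Common lower bounds of {mu, beta, pi}: theta.
The greatest among these is theta.

theta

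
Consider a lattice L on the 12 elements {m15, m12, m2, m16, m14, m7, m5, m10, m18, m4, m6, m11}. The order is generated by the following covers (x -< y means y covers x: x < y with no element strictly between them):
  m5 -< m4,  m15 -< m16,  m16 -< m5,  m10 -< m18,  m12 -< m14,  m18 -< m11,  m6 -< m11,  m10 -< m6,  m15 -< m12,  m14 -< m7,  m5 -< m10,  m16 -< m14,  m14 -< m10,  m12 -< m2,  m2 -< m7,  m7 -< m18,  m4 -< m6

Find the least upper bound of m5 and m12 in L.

Common upper bounds of {m5, m12}: m10, m11, m18, m6.
The least among these is m10.

m10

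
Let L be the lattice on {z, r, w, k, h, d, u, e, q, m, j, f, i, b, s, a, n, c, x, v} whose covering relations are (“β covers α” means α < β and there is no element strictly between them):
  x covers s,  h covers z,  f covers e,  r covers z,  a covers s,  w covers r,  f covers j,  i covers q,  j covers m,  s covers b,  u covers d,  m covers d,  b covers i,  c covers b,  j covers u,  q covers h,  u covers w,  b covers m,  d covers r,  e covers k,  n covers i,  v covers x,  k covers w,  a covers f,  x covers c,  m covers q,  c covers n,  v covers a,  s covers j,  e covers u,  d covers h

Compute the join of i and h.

Common upper bounds of {i, h}: a, b, c, i, n, s, v, x.
The least among these is i.

i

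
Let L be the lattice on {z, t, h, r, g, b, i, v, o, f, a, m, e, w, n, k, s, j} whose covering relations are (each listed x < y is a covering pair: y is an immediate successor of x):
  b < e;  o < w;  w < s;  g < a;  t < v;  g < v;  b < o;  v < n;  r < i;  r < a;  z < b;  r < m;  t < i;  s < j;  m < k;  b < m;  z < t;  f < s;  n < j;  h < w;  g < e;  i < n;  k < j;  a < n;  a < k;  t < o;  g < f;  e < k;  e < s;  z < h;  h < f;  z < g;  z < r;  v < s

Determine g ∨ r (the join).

a

Common upper bounds of {g, r}: a, j, k, n.
The least among these is a.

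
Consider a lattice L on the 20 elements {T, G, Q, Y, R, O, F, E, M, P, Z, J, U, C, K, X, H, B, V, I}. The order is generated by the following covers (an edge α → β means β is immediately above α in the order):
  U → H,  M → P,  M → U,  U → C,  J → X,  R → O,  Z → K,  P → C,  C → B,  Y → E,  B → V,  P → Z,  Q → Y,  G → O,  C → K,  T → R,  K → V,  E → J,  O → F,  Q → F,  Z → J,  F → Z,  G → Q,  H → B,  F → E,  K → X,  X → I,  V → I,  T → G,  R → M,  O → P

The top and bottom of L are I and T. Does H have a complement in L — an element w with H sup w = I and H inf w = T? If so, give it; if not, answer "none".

Y

Need w with H ∨ w = I and H ∧ w = T.
Checking each element gives: Y.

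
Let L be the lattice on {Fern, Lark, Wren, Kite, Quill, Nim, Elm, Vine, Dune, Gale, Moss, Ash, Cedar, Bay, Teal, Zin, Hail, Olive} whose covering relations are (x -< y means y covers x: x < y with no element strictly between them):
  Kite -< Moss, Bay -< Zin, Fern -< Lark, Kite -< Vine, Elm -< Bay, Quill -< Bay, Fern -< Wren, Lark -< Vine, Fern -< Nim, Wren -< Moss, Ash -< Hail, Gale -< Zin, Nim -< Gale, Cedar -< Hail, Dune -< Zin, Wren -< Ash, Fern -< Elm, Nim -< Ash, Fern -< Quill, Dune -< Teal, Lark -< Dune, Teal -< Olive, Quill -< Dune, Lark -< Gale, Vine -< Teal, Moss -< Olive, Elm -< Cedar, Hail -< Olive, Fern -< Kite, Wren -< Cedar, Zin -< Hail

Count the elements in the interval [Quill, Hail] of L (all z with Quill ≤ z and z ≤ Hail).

5

The interval [Quill, Hail] = {Bay, Dune, Hail, Quill, Zin}, which has 5 elements.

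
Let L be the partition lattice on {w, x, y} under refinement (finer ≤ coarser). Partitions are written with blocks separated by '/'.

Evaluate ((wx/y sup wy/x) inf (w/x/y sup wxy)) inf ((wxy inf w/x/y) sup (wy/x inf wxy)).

wy/x

wx/y ∨ wy/x = wxy
w/x/y ∨ wxy = wxy
wxy ∧ wxy = wxy
wxy ∧ w/x/y = w/x/y
wy/x ∧ wxy = wy/x
w/x/y ∨ wy/x = wy/x
wxy ∧ wy/x = wy/x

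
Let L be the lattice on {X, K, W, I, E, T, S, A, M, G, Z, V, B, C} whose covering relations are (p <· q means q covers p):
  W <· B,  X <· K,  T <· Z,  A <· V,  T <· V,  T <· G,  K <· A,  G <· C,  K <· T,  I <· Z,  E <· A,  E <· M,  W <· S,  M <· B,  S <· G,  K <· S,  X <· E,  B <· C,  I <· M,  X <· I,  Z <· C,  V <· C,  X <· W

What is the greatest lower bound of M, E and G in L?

X

Common lower bounds of {M, E, G}: X.
The greatest among these is X.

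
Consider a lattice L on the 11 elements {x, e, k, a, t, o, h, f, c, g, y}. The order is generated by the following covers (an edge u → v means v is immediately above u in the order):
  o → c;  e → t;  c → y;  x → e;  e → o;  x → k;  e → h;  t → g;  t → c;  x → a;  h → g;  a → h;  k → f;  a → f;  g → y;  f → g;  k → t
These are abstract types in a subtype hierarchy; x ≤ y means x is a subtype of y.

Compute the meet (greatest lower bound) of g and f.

f

Common lower bounds of {g, f}: a, f, k, x.
The greatest among these is f.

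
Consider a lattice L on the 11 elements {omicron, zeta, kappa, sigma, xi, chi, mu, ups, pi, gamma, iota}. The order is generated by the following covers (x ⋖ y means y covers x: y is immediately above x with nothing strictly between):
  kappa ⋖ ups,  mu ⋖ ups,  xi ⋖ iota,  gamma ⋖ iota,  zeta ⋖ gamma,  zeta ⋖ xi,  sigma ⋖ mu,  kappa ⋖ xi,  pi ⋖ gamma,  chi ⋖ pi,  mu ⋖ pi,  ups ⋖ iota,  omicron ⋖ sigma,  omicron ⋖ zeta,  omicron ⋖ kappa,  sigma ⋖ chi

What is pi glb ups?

Common lower bounds of {pi, ups}: mu, omicron, sigma.
The greatest among these is mu.

mu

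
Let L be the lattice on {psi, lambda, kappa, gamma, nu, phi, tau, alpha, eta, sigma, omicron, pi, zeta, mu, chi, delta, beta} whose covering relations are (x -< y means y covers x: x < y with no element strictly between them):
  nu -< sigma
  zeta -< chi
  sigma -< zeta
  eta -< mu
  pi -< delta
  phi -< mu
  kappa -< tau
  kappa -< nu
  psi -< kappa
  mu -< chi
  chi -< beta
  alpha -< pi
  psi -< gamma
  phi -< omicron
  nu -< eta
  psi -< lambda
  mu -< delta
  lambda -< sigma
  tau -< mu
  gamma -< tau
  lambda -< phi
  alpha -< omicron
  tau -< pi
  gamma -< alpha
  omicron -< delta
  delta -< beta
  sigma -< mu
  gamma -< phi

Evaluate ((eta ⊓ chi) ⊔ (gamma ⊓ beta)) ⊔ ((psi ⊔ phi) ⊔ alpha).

eta ∧ chi = eta
gamma ∧ beta = gamma
eta ∨ gamma = mu
psi ∨ phi = phi
phi ∨ alpha = omicron
mu ∨ omicron = delta

delta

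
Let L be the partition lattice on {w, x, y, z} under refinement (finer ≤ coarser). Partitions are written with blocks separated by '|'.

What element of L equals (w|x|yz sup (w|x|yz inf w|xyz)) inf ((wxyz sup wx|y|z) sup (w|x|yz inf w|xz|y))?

w|x|yz

w|x|yz ∧ w|xyz = w|x|yz
w|x|yz ∨ w|x|yz = w|x|yz
wxyz ∨ wx|y|z = wxyz
w|x|yz ∧ w|xz|y = w|x|y|z
wxyz ∨ w|x|y|z = wxyz
w|x|yz ∧ wxyz = w|x|yz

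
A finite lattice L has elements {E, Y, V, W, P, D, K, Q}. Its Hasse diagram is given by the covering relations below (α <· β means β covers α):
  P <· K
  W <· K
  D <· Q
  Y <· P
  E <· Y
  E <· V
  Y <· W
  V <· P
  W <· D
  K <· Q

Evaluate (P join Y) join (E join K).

K

P ∨ Y = P
E ∨ K = K
P ∨ K = K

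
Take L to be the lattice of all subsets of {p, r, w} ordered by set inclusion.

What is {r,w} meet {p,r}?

Under ⊆, meet is intersection: {r,w} ∩ {p,r} = {r}.

{r}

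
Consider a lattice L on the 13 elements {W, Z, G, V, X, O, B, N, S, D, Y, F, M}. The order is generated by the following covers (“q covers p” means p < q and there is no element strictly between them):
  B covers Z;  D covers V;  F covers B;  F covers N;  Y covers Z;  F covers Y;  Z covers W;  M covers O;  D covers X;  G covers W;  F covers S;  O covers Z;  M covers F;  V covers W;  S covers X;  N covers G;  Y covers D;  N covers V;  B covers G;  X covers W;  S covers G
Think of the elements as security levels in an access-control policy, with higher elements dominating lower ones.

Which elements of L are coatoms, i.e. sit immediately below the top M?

The coatoms are exactly the elements covered by M: F, O.

F, O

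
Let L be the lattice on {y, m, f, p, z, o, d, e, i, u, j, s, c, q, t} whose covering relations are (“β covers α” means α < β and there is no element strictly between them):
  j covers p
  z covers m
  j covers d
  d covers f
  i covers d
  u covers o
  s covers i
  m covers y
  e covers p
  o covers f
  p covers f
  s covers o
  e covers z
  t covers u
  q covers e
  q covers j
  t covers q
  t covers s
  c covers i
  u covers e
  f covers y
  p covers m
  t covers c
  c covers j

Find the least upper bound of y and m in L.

m

Common upper bounds of {y, m}: c, e, j, m, p, q, t, u, z.
The least among these is m.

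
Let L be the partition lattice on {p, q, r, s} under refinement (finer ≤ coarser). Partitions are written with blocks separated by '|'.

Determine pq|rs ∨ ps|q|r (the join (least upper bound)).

pqrs

Common upper bounds of {pq|rs, ps|q|r}: pqrs.
The least among these is pqrs.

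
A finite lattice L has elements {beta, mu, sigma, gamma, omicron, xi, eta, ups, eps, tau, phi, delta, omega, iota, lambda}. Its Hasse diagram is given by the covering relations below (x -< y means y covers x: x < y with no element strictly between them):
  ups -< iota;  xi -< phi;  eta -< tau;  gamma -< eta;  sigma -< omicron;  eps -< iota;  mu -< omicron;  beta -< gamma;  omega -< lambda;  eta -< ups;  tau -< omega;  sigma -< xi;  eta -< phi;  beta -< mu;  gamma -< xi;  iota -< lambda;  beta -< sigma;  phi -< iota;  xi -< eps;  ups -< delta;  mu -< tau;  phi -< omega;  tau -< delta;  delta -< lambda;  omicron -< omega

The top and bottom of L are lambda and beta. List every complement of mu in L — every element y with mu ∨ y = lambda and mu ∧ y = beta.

Need y with mu ∨ y = lambda and mu ∧ y = beta.
Checking each element gives: eps, iota.

eps, iota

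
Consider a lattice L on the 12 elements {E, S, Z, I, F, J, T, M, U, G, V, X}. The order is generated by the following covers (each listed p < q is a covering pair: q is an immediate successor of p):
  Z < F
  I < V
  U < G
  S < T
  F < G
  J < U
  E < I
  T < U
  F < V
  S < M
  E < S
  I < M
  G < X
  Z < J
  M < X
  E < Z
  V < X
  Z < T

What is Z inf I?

Common lower bounds of {Z, I}: E.
The greatest among these is E.

E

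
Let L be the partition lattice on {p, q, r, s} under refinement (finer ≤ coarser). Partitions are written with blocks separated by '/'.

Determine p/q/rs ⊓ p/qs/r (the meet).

Common lower bounds of {p/q/rs, p/qs/r}: p/q/r/s.
The greatest among these is p/q/r/s.

p/q/r/s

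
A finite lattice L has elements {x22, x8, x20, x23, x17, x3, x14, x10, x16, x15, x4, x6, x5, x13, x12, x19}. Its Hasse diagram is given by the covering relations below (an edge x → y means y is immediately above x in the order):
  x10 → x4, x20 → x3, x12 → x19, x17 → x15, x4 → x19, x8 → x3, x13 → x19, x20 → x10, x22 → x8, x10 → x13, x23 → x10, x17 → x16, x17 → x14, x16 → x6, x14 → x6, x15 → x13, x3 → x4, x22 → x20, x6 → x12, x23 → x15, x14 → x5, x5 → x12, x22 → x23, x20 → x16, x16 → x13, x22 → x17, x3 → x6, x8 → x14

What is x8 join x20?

Common upper bounds of {x8, x20}: x12, x19, x3, x4, x6.
The least among these is x3.

x3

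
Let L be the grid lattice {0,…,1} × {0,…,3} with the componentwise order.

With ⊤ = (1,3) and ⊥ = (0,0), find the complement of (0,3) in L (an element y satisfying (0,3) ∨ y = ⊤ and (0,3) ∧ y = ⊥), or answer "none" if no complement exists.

Need y with (0,3) ∨ y = (1,3) and (0,3) ∧ y = (0,0).
Checking each element gives: (1,0).

(1,0)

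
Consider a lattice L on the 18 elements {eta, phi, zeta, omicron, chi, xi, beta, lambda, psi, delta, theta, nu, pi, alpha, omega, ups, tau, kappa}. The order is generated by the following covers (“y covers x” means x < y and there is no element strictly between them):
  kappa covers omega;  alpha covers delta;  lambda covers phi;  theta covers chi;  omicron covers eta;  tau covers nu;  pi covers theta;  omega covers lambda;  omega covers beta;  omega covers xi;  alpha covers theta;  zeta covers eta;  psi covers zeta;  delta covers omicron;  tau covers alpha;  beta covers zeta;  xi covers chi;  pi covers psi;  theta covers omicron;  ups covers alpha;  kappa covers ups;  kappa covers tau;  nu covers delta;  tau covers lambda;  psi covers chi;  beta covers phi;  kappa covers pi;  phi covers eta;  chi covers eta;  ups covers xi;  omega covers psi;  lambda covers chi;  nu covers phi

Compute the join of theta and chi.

theta

Common upper bounds of {theta, chi}: alpha, kappa, pi, tau, theta, ups.
The least among these is theta.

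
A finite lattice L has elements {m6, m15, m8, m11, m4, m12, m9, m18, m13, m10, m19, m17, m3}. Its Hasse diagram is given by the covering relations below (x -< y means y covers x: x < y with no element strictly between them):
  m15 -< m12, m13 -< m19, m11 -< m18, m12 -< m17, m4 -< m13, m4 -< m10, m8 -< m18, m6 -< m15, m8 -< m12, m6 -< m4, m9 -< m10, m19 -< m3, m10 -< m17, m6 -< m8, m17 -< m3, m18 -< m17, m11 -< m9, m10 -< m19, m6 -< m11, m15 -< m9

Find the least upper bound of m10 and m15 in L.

Common upper bounds of {m10, m15}: m10, m17, m19, m3.
The least among these is m10.

m10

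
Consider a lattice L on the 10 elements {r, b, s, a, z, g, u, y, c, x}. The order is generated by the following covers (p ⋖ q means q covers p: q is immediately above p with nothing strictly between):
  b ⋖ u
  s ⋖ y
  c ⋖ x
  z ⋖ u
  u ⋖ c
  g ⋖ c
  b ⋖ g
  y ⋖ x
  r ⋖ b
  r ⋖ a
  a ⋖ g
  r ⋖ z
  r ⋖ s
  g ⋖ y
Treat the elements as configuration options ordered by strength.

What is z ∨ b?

u

Common upper bounds of {z, b}: c, u, x.
The least among these is u.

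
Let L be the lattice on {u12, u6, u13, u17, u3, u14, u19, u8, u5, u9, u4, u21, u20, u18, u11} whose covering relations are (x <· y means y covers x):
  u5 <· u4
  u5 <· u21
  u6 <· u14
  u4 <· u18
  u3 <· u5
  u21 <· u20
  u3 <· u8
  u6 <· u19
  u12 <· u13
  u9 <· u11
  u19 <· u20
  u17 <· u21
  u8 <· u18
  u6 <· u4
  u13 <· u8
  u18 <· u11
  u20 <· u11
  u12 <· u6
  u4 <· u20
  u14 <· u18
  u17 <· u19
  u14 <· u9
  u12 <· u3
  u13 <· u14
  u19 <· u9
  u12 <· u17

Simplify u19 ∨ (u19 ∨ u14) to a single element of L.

u19 ∨ u14 = u9
u19 ∨ u9 = u9

u9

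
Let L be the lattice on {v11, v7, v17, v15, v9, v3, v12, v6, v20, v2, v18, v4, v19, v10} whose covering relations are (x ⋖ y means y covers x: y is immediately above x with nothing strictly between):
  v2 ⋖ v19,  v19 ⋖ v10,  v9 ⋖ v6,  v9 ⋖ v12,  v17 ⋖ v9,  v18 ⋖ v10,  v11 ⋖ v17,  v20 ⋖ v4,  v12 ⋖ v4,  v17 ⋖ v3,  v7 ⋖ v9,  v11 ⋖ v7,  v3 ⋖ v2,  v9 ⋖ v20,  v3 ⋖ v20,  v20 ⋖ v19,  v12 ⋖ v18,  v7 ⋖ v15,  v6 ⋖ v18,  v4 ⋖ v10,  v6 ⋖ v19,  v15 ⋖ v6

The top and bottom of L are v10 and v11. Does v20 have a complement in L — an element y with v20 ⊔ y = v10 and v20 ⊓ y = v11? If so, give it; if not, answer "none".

none

For every candidate y, either v20 ∨ y ≠ v10 or v20 ∧ y ≠ v11; no complement exists.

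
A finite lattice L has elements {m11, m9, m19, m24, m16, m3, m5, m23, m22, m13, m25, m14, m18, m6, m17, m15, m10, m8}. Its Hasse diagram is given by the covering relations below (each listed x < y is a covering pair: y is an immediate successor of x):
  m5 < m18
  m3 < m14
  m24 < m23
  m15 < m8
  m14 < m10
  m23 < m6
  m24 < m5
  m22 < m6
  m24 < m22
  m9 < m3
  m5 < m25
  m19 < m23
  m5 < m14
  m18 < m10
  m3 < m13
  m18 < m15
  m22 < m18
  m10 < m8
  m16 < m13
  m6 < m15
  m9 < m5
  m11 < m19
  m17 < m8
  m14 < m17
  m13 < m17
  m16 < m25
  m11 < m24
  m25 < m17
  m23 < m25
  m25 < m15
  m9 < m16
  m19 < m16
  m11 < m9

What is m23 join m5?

m25

Common upper bounds of {m23, m5}: m15, m17, m25, m8.
The least among these is m25.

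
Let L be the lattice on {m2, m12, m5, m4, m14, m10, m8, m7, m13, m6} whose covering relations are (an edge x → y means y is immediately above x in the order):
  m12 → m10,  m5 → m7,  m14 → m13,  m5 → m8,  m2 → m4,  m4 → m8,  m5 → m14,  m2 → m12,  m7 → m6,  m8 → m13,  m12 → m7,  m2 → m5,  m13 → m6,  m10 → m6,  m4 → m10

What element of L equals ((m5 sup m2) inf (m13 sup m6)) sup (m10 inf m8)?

m5 ∨ m2 = m5
m13 ∨ m6 = m6
m5 ∧ m6 = m5
m10 ∧ m8 = m4
m5 ∨ m4 = m8

m8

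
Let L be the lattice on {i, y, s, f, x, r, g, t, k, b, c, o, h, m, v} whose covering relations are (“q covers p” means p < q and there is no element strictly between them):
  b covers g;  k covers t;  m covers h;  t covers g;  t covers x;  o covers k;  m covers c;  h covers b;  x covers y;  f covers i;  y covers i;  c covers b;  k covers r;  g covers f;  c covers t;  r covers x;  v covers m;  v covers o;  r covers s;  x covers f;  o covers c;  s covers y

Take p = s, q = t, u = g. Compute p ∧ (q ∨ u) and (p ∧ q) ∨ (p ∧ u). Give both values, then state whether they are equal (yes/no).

y; y; yes

q ∨ u = t, so p ∧ (q ∨ u) = s ∧ t = y.
p ∧ q = y and p ∧ u = i, so (p ∧ q) ∨ (p ∧ u) = y ∨ i = y.
Equal: yes.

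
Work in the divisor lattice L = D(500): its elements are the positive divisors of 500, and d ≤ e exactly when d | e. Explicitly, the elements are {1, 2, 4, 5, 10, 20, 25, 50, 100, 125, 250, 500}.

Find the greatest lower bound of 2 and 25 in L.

In the divisibility order, the meet is the greatest common divisor: gcd(2, 25) = 1.

1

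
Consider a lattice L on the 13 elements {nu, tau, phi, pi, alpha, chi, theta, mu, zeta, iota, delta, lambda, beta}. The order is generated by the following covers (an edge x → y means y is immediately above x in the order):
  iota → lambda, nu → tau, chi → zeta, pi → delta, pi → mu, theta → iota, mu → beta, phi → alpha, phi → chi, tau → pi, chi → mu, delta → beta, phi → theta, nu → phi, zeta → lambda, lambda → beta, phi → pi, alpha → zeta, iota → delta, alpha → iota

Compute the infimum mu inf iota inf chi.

Common lower bounds of {mu, iota, chi}: nu, phi.
The greatest among these is phi.

phi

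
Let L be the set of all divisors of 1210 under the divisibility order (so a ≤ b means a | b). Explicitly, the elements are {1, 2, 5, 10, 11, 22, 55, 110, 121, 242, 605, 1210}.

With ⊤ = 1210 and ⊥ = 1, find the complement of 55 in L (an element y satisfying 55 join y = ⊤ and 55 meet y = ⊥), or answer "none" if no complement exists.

For every candidate y, either 55 ∨ y ≠ 1210 or 55 ∧ y ≠ 1; no complement exists.

none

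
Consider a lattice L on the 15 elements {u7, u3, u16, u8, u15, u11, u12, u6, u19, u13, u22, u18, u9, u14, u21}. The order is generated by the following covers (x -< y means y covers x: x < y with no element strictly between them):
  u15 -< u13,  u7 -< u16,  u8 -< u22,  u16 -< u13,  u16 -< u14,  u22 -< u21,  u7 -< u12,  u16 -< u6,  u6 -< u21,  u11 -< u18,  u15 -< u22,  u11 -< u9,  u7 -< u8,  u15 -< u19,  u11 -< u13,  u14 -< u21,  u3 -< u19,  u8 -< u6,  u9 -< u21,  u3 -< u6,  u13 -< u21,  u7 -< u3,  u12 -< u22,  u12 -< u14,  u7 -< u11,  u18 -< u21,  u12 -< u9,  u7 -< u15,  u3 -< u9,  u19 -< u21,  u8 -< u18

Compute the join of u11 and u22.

u21

Common upper bounds of {u11, u22}: u21.
The least among these is u21.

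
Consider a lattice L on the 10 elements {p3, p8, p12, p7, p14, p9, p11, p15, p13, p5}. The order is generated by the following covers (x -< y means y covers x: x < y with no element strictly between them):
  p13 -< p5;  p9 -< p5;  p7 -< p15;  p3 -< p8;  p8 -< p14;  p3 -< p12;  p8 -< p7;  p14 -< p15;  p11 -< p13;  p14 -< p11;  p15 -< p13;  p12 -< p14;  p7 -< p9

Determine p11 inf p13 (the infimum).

Common lower bounds of {p11, p13}: p11, p12, p14, p3, p8.
The greatest among these is p11.

p11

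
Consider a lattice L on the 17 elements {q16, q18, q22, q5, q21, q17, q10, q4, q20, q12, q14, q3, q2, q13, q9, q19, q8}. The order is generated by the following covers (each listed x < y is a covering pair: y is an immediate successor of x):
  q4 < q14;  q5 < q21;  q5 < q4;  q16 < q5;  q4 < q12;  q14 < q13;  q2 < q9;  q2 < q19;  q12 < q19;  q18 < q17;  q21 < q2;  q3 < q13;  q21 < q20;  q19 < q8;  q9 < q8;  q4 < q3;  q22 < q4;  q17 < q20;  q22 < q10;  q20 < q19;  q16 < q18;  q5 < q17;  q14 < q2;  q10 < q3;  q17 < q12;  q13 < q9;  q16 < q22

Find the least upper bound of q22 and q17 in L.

q12

Common upper bounds of {q22, q17}: q12, q19, q8.
The least among these is q12.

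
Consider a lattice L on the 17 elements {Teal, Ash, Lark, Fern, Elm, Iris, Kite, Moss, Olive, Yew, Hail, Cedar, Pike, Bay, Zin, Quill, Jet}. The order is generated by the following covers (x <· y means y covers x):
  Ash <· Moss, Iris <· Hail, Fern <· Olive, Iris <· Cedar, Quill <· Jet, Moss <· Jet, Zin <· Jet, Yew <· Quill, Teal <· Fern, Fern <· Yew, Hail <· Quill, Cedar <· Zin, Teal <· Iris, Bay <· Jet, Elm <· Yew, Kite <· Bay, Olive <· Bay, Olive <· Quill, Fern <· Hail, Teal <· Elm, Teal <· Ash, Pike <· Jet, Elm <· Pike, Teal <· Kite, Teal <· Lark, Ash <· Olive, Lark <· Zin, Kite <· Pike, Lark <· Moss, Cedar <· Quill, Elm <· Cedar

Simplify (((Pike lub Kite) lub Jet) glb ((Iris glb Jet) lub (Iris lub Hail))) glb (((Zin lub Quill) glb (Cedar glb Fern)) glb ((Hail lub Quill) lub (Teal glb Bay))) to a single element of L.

Teal

Pike ∨ Kite = Pike
Pike ∨ Jet = Jet
Iris ∧ Jet = Iris
Iris ∨ Hail = Hail
Iris ∨ Hail = Hail
Jet ∧ Hail = Hail
Zin ∨ Quill = Jet
Cedar ∧ Fern = Teal
Jet ∧ Teal = Teal
Hail ∨ Quill = Quill
Teal ∧ Bay = Teal
Quill ∨ Teal = Quill
Teal ∧ Quill = Teal
Hail ∧ Teal = Teal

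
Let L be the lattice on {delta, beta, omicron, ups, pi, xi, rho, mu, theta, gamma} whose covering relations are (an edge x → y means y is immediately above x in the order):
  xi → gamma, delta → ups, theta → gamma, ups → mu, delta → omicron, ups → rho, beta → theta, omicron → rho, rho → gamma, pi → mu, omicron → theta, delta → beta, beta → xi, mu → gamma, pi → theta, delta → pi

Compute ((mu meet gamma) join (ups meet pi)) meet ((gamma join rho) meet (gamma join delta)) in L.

mu ∧ gamma = mu
ups ∧ pi = delta
mu ∨ delta = mu
gamma ∨ rho = gamma
gamma ∨ delta = gamma
gamma ∧ gamma = gamma
mu ∧ gamma = mu

mu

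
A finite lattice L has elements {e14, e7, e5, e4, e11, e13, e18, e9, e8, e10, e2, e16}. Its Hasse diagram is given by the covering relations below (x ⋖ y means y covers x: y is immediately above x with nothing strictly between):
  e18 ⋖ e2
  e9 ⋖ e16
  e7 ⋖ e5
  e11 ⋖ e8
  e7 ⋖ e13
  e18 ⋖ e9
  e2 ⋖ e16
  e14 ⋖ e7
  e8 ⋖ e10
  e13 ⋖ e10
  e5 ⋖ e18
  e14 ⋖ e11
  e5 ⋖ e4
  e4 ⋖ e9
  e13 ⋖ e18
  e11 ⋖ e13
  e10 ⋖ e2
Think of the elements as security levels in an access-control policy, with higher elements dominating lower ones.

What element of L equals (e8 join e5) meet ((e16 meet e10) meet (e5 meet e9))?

e8 ∨ e5 = e2
e16 ∧ e10 = e10
e5 ∧ e9 = e5
e10 ∧ e5 = e7
e2 ∧ e7 = e7

e7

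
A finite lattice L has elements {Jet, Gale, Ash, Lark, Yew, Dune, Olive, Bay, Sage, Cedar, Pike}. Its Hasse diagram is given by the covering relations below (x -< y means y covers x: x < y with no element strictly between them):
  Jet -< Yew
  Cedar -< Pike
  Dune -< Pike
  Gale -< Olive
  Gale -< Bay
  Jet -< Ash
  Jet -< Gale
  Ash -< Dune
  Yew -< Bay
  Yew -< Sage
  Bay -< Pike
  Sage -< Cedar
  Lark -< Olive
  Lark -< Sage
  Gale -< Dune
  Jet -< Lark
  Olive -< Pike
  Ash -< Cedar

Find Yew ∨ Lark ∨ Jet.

Sage

Common upper bounds of {Yew, Lark, Jet}: Cedar, Pike, Sage.
The least among these is Sage.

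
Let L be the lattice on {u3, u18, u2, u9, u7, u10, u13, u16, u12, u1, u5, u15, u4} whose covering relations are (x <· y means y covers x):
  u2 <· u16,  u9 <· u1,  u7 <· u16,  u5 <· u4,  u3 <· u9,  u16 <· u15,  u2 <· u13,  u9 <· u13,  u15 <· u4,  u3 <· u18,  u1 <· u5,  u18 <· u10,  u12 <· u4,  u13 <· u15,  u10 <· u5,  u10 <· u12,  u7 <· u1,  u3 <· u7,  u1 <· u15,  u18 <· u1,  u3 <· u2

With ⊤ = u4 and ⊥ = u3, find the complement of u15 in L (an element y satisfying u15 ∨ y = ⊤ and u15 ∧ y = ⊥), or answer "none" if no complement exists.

For every candidate y, either u15 ∨ y ≠ u4 or u15 ∧ y ≠ u3; no complement exists.

none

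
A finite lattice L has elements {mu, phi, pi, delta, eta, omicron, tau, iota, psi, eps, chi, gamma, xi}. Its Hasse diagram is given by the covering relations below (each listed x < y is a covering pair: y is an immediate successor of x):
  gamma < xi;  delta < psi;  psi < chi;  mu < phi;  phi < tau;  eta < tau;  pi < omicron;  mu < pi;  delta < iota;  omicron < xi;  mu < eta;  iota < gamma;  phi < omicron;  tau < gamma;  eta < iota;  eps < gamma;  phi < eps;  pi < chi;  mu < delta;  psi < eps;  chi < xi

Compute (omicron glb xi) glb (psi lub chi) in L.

omicron ∧ xi = omicron
psi ∨ chi = chi
omicron ∧ chi = pi

pi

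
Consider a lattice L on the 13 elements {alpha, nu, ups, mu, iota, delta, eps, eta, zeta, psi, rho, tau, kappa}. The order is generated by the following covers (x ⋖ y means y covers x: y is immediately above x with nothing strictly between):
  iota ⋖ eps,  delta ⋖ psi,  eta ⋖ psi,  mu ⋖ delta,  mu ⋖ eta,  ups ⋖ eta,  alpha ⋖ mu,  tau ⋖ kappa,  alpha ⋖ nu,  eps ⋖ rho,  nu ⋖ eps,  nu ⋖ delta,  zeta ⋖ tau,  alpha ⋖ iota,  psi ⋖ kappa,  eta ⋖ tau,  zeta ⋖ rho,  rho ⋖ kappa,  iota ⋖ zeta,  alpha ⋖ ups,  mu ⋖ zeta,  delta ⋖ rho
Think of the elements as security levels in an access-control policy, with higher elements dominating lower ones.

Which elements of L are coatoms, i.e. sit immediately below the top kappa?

psi, rho, tau

The coatoms are exactly the elements covered by kappa: psi, rho, tau.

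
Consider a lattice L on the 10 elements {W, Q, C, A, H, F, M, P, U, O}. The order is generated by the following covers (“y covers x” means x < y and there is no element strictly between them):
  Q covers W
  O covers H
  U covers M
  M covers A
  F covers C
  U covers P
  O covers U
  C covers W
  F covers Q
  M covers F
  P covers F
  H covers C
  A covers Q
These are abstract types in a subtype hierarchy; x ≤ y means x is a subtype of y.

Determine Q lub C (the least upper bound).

Common upper bounds of {Q, C}: F, M, O, P, U.
The least among these is F.

F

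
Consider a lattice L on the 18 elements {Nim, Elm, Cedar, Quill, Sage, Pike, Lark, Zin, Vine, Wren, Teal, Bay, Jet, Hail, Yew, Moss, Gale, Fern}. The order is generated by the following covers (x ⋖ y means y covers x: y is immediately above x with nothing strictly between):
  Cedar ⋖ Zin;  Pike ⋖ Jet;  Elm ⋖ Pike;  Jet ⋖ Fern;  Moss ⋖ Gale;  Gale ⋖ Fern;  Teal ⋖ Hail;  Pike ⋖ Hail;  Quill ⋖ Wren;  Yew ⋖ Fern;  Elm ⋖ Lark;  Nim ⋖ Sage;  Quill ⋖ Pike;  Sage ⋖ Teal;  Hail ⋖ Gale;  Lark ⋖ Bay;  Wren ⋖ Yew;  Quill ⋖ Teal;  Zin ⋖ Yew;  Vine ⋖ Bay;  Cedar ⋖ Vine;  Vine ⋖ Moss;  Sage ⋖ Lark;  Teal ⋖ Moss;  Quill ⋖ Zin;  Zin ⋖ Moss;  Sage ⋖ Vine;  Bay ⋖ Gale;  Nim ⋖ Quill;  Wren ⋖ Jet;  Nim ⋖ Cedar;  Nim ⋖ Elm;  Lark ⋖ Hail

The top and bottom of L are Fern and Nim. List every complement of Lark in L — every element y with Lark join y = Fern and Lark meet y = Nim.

Need y with Lark ∨ y = Fern and Lark ∧ y = Nim.
Checking each element gives: Wren, Yew.

Wren, Yew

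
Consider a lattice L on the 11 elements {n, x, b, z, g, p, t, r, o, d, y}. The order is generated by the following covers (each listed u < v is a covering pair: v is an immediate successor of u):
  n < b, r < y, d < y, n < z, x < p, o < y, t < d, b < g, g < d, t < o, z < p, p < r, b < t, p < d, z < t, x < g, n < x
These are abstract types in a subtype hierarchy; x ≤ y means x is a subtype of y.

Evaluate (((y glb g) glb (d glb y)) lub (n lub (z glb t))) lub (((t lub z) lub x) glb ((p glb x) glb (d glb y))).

d

y ∧ g = g
d ∧ y = d
g ∧ d = g
z ∧ t = z
n ∨ z = z
g ∨ z = d
t ∨ z = t
t ∨ x = d
p ∧ x = x
d ∧ y = d
x ∧ d = x
d ∧ x = x
d ∨ x = d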